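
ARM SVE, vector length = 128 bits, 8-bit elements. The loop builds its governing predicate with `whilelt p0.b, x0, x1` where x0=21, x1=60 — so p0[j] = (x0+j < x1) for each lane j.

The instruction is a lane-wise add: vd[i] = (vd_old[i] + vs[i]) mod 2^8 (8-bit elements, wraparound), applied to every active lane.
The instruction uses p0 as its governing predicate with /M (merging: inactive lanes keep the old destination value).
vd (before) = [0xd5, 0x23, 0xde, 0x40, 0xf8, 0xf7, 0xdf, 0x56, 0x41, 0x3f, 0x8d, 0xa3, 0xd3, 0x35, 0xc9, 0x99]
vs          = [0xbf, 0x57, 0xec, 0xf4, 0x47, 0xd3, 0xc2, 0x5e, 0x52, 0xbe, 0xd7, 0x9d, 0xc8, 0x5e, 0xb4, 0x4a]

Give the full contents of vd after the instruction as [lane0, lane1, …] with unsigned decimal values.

vd = [148, 122, 202, 52, 63, 202, 161, 180, 147, 253, 100, 64, 155, 147, 125, 227]

register lanes = 128/8 = 16
active while 21+j < 60, i.e. j ∈ [0,39) capped at 16 ⇒ 16
lane  0: add(0xd5,0xbf) ⇒ 0x94
lane  1: add(0x23,0x57) ⇒ 0x7a
lane  2: add(0xde,0xec) ⇒ 0xca
lane  3: add(0x40,0xf4) ⇒ 0x34
lane  4: add(0xf8,0x47) ⇒ 0x3f
lane  5: add(0xf7,0xd3) ⇒ 0xca
lane  6: add(0xdf,0xc2) ⇒ 0xa1
lane  7: add(0x56,0x5e) ⇒ 0xb4
lane  8: add(0x41,0x52) ⇒ 0x93
lane  9: add(0x3f,0xbe) ⇒ 0xfd
lane 10: add(0x8d,0xd7) ⇒ 0x64
lane 11: add(0xa3,0x9d) ⇒ 0x40
lane 12: add(0xd3,0xc8) ⇒ 0x9b
lane 13: add(0x35,0x5e) ⇒ 0x93
lane 14: add(0xc9,0xb4) ⇒ 0x7d
lane 15: add(0x99,0x4a) ⇒ 0xe3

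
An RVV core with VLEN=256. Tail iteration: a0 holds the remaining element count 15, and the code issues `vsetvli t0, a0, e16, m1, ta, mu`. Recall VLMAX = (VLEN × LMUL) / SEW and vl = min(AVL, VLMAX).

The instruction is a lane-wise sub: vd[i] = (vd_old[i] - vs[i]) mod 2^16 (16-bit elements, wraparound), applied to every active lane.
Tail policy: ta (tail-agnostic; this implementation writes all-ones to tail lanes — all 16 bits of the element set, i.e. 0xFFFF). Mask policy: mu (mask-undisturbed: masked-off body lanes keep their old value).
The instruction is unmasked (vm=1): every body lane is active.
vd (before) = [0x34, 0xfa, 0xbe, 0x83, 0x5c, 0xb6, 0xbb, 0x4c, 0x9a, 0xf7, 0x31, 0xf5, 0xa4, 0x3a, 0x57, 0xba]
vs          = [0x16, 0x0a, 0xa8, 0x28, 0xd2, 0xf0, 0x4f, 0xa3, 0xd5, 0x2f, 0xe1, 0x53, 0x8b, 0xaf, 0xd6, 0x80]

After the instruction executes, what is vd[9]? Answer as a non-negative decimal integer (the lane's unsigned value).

VLMAX = (256 × 1) / 16 = 16 lanes
vl = min(AVL, VLMAX) = min(15, 16) = 15
  i=0: sub(0x34,0x16) → 30
  i=1: sub(0xfa,0x0a) → 240
  i=2: sub(0xbe,0xa8) → 22
  i=3: sub(0x83,0x28) → 91
  i=4: sub(0x5c,0xd2) → 65418
  i=5: sub(0xb6,0xf0) → 65478
  i=6: sub(0xbb,0x4f) → 108
  i=7: sub(0x4c,0xa3) → 65449
  i=8: sub(0x9a,0xd5) → 65477
  i=9: sub(0xf7,0x2f) → 200
  i=10: sub(0x31,0xe1) → 65360
  i=11: sub(0xf5,0x53) → 162
  i=12: sub(0xa4,0x8b) → 25
  i=13: sub(0x3a,0xaf) → 65419
  i=14: sub(0x57,0xd6) → 65409
  i=15: tail/ones → 65535

vd[9] = 200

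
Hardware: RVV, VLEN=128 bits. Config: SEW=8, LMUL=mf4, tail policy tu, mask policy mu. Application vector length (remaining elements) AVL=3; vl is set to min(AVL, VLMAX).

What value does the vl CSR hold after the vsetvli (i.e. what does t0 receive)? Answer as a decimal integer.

vl = 3

lanes per group: 128·1/4/8 = 4
vl = min(AVL, VLMAX) = min(3, 4) = 3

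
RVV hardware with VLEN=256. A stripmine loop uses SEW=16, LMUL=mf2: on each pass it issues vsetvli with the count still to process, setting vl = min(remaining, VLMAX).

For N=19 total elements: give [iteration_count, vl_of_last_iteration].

VLMAX = (256 × 1/2) / 16 = 8 lanes
iterations = ceil(19/8) = 3; final-pass vl = 3

[iterations, last_vl] = [3, 3]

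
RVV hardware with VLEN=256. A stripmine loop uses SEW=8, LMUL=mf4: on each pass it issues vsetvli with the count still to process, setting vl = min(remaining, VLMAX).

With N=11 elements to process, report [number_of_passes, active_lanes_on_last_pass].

lanes per group: 256·1/4/8 = 8
11 elements at 8/iter → 2 passes, remainder 3 on the last

[iterations, last_vl] = [2, 3]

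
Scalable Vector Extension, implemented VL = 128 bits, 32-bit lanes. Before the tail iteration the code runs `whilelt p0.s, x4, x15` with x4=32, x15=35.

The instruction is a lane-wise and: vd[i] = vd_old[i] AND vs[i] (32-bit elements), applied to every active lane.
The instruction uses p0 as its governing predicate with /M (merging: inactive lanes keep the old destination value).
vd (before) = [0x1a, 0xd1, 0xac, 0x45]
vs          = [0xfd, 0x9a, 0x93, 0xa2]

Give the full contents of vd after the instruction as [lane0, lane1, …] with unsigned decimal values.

128-bit reg / 32-bit elem → 4 lanes
active while 32+j < 35, i.e. j ∈ [0,3) capped at 4 ⇒ 3
[0] and(0x1a,0xfd) = 0x18
[1] and(0xd1,0x9a) = 0x90
[2] and(0xac,0x93) = 0x80
[3] tail/keep = 0x45

vd = [24, 144, 128, 69]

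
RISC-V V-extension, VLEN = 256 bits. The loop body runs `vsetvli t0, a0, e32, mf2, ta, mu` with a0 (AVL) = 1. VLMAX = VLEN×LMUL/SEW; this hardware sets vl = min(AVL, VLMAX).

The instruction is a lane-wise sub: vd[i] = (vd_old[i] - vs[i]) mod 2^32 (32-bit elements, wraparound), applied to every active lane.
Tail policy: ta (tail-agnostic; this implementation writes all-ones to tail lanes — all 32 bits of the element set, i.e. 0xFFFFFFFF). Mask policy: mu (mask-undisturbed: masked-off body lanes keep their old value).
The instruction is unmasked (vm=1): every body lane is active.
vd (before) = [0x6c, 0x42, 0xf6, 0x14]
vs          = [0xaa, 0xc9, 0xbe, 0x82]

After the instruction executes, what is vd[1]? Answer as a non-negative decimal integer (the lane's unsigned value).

VLMAX = VLEN×LMUL/SEW = 256×1/2/32 = 4
AVL=1 ≤ VLMAX=4, so vl = 1
lane  0: sub(0x6c,0xaa) ⇒ 0xffffffc2
lane  1: tail/ones ⇒ 0xffffffff
lane  2: tail/ones ⇒ 0xffffffff
lane  3: tail/ones ⇒ 0xffffffff

vd[1] = 4294967295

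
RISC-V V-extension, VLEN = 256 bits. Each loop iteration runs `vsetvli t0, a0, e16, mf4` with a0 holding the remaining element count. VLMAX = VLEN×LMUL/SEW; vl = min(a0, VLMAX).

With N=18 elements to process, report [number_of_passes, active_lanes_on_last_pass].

VLMAX = VLEN×LMUL/SEW = 256×1/4/16 = 4
N=18: ⌈18/4⌉ = 5 iters; last vl = 18 − 4×4 = 2

[iterations, last_vl] = [5, 2]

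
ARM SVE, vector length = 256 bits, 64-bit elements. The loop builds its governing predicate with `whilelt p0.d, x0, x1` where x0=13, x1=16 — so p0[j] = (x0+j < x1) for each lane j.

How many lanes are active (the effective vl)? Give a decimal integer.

256-bit reg / 64-bit elem → 4 lanes
active while 13+j < 16, i.e. j ∈ [0,3) capped at 4 ⇒ 3

vl = 3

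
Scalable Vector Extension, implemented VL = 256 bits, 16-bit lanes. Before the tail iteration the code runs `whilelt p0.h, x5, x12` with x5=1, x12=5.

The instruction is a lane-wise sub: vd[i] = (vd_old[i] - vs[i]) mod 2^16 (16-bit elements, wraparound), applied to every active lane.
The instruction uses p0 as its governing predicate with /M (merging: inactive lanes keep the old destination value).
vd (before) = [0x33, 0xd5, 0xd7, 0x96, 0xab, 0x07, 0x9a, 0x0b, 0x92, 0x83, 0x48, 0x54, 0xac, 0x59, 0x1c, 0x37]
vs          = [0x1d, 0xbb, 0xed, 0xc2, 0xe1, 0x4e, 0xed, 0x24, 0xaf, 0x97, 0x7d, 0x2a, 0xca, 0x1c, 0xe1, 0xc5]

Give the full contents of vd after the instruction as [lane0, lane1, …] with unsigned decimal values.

vd = [22, 26, 65514, 65492, 171, 7, 154, 11, 146, 131, 72, 84, 172, 89, 28, 55]

register lanes = 256/16 = 16
whilelt: lane j active iff 1+j < 5 → j < 4 → 4 active
  i=0: sub(0x33,0x1d) → 22
  i=1: sub(0xd5,0xbb) → 26
  i=2: sub(0xd7,0xed) → 65514
  i=3: sub(0x96,0xc2) → 65492
  i=4: tail/keep → 171
  i=5: tail/keep → 7
  i=6: tail/keep → 154
  i=7: tail/keep → 11
  i=8: tail/keep → 146
  i=9: tail/keep → 131
  i=10: tail/keep → 72
  i=11: tail/keep → 84
  i=12: tail/keep → 172
  i=13: tail/keep → 89
  i=14: tail/keep → 28
  i=15: tail/keep → 55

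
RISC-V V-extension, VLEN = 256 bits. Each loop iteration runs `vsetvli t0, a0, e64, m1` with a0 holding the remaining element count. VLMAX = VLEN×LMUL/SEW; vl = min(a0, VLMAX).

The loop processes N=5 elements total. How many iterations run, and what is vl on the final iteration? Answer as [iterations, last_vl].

lanes per group: 256·1/64 = 4
iterations = ceil(5/4) = 2; final-pass vl = 1

[iterations, last_vl] = [2, 1]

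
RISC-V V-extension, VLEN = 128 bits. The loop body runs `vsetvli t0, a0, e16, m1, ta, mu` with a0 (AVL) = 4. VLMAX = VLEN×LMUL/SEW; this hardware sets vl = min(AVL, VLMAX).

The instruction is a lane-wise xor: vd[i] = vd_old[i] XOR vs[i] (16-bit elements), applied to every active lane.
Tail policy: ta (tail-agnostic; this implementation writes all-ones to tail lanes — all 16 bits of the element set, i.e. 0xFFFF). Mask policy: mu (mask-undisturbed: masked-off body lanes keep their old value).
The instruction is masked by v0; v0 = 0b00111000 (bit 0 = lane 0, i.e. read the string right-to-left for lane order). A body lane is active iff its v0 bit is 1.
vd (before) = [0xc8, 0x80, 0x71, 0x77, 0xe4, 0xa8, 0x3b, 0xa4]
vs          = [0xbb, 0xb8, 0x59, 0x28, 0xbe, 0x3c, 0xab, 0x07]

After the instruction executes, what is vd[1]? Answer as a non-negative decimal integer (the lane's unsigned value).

vd[1] = 128

VLMAX = (128 × 1) / 16 = 8 lanes
AVL=4 ≤ VLMAX=8, so vl = 4
[0] mask-off/keep = 0xc8
[1] mask-off/keep = 0x80
[2] mask-off/keep = 0x71
[3] xor(0x77,0x28) = 0x5f
[4] tail/ones = 0xffff
[5] tail/ones = 0xffff
[6] tail/ones = 0xffff
[7] tail/ones = 0xffff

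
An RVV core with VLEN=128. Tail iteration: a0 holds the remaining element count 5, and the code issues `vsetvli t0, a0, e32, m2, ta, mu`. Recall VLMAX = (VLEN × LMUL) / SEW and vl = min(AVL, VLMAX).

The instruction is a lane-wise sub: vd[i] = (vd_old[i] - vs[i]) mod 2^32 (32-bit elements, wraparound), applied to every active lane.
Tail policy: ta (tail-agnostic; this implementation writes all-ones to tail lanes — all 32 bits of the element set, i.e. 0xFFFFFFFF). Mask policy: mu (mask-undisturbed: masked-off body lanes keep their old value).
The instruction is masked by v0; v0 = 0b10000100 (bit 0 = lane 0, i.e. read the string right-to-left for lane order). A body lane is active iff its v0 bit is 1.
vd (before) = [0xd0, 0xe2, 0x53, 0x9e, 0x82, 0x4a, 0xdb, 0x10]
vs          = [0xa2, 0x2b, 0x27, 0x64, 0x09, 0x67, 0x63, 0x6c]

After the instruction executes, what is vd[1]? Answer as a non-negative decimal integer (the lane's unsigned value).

vd[1] = 226

VLMAX = VLEN×LMUL/SEW = 128×2/32 = 8
AVL=5 ≤ VLMAX=8, so vl = 5
  i=0: mask-off/keep → 208
  i=1: mask-off/keep → 226
  i=2: sub(0x53,0x27) → 44
  i=3: mask-off/keep → 158
  i=4: mask-off/keep → 130
  i=5: tail/ones → 4294967295
  i=6: tail/ones → 4294967295
  i=7: tail/ones → 4294967295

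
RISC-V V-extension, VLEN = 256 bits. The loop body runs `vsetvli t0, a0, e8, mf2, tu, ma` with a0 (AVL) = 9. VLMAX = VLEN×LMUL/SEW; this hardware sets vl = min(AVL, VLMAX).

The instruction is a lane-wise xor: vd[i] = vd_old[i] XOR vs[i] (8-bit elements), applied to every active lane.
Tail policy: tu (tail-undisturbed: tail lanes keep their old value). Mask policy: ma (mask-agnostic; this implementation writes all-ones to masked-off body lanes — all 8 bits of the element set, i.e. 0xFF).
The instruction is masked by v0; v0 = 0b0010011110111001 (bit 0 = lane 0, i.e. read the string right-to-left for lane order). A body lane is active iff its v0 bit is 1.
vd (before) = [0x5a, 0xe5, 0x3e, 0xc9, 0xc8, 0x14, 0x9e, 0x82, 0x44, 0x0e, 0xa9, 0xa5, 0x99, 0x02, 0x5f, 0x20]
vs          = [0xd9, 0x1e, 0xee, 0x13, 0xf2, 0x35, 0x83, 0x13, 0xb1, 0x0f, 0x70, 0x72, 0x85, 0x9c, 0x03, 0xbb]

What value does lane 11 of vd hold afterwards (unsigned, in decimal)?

VLMAX = (256 × 1/2) / 8 = 16 lanes
AVL=9 ≤ VLMAX=16, so vl = 9
[0] xor(0x5a,0xd9) = 0x83
[1] mask-off/ones = 0xff
[2] mask-off/ones = 0xff
[3] xor(0xc9,0x13) = 0xda
[4] xor(0xc8,0xf2) = 0x3a
[5] xor(0x14,0x35) = 0x21
[6] mask-off/ones = 0xff
[7] xor(0x82,0x13) = 0x91
[8] xor(0x44,0xb1) = 0xf5
[9] tail/keep = 0x0e
[10] tail/keep = 0xa9
[11] tail/keep = 0xa5
[12] tail/keep = 0x99
[13] tail/keep = 0x02
[14] tail/keep = 0x5f
[15] tail/keep = 0x20

vd[11] = 165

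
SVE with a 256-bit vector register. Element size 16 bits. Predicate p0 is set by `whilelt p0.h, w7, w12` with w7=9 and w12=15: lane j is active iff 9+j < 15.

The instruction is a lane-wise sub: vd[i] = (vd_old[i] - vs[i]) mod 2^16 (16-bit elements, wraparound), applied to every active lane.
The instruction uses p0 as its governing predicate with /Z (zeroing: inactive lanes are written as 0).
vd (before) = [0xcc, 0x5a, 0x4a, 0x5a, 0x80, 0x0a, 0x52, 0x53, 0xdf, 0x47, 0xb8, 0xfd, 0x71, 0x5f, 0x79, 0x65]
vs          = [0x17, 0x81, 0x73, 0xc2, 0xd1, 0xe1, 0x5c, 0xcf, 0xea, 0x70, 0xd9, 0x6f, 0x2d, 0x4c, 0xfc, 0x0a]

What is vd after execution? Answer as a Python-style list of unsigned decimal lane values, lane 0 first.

register lanes = 256/16 = 16
p0[j] = (9+j < 15); true for j=0..5 → 6 lanes set
  i=0: sub(0xcc,0x17) → 181
  i=1: sub(0x5a,0x81) → 65497
  i=2: sub(0x4a,0x73) → 65495
  i=3: sub(0x5a,0xc2) → 65432
  i=4: sub(0x80,0xd1) → 65455
  i=5: sub(0x0a,0xe1) → 65321
  i=6: tail/zero → 0
  i=7: tail/zero → 0
  i=8: tail/zero → 0
  i=9: tail/zero → 0
  i=10: tail/zero → 0
  i=11: tail/zero → 0
  i=12: tail/zero → 0
  i=13: tail/zero → 0
  i=14: tail/zero → 0
  i=15: tail/zero → 0

vd = [181, 65497, 65495, 65432, 65455, 65321, 0, 0, 0, 0, 0, 0, 0, 0, 0, 0]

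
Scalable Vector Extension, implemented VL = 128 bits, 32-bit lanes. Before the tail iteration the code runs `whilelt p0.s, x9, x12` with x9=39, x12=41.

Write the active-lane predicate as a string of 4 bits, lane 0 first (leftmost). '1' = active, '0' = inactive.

register lanes = 128/32 = 4
whilelt: lane j active iff 39+j < 41 → j < 2 → 2 active
bits (lane 0 leftmost): 1100

predicate = 1100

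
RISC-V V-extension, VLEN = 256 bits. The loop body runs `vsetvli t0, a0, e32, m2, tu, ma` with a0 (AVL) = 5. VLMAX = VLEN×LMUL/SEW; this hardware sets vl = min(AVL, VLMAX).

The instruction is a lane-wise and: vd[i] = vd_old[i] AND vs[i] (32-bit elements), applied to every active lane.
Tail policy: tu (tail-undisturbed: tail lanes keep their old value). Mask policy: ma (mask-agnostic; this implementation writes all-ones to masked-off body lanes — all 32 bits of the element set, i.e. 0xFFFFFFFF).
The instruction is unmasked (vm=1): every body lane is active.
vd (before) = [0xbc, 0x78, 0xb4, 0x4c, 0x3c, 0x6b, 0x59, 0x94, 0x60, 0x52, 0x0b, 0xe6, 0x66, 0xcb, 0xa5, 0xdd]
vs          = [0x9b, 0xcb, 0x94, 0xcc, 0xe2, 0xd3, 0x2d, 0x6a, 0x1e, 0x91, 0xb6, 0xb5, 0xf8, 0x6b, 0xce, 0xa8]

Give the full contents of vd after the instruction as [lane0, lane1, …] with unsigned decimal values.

lanes per group: 256·2/32 = 16
vl ← min(5, 16) = 5
[0] and(0xbc,0x9b) = 0x98
[1] and(0x78,0xcb) = 0x48
[2] and(0xb4,0x94) = 0x94
[3] and(0x4c,0xcc) = 0x4c
[4] and(0x3c,0xe2) = 0x20
[5] tail/keep = 0x6b
[6] tail/keep = 0x59
[7] tail/keep = 0x94
[8] tail/keep = 0x60
[9] tail/keep = 0x52
[10] tail/keep = 0x0b
[11] tail/keep = 0xe6
[12] tail/keep = 0x66
[13] tail/keep = 0xcb
[14] tail/keep = 0xa5
[15] tail/keep = 0xdd

vd = [152, 72, 148, 76, 32, 107, 89, 148, 96, 82, 11, 230, 102, 203, 165, 221]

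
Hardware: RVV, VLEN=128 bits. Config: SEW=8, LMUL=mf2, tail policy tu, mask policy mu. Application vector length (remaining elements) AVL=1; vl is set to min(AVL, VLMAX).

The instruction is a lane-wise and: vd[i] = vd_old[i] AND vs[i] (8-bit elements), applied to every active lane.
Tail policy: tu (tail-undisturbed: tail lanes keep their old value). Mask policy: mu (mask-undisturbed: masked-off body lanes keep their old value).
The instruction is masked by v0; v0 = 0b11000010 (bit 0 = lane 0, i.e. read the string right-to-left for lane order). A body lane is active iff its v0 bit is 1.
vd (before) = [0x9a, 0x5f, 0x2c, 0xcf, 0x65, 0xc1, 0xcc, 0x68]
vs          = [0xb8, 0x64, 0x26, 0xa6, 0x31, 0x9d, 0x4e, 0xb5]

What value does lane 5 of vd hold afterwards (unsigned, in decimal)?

VLMAX = (128 × 1/2) / 8 = 8 lanes
vl = min(AVL, VLMAX) = min(1, 8) = 1
[0] mask-off/keep = 0x9a
[1] tail/keep = 0x5f
[2] tail/keep = 0x2c
[3] tail/keep = 0xcf
[4] tail/keep = 0x65
[5] tail/keep = 0xc1
[6] tail/keep = 0xcc
[7] tail/keep = 0x68

vd[5] = 193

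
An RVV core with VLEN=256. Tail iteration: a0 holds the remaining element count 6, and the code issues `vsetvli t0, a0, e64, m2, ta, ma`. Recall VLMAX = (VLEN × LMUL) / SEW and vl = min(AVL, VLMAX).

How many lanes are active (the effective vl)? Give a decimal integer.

lanes per group: 256·2/64 = 8
AVL=6 ≤ VLMAX=8, so vl = 6

vl = 6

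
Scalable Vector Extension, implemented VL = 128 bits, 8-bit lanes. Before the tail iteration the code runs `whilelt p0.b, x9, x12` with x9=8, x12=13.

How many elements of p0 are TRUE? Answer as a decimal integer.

lane count: 128 div 8 = 16
active while 8+j < 13, i.e. j ∈ [0,5) capped at 16 ⇒ 5

vl = 5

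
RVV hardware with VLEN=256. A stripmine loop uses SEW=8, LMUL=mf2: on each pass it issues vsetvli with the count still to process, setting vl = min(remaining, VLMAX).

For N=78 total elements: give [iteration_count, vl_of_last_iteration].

VLMAX = VLEN×LMUL/SEW = 256×1/2/8 = 16
78 elements at 16/iter → 5 passes, remainder 14 on the last

[iterations, last_vl] = [5, 14]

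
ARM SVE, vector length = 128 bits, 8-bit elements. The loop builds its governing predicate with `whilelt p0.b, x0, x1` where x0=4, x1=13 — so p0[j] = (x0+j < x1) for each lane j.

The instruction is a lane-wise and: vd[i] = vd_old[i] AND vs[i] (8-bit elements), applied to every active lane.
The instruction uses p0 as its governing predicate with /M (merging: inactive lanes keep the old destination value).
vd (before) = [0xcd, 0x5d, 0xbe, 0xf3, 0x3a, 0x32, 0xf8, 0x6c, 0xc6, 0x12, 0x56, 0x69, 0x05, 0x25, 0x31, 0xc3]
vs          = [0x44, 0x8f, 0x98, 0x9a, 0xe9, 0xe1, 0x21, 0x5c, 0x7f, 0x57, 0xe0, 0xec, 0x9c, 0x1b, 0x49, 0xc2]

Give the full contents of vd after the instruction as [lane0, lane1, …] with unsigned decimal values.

register lanes = 128/8 = 16
whilelt: lane j active iff 4+j < 13 → j < 9 → 9 active
[0] and(0xcd,0x44) = 0x44
[1] and(0x5d,0x8f) = 0x0d
[2] and(0xbe,0x98) = 0x98
[3] and(0xf3,0x9a) = 0x92
[4] and(0x3a,0xe9) = 0x28
[5] and(0x32,0xe1) = 0x20
[6] and(0xf8,0x21) = 0x20
[7] and(0x6c,0x5c) = 0x4c
[8] and(0xc6,0x7f) = 0x46
[9] tail/keep = 0x12
[10] tail/keep = 0x56
[11] tail/keep = 0x69
[12] tail/keep = 0x05
[13] tail/keep = 0x25
[14] tail/keep = 0x31
[15] tail/keep = 0xc3

vd = [68, 13, 152, 146, 40, 32, 32, 76, 70, 18, 86, 105, 5, 37, 49, 195]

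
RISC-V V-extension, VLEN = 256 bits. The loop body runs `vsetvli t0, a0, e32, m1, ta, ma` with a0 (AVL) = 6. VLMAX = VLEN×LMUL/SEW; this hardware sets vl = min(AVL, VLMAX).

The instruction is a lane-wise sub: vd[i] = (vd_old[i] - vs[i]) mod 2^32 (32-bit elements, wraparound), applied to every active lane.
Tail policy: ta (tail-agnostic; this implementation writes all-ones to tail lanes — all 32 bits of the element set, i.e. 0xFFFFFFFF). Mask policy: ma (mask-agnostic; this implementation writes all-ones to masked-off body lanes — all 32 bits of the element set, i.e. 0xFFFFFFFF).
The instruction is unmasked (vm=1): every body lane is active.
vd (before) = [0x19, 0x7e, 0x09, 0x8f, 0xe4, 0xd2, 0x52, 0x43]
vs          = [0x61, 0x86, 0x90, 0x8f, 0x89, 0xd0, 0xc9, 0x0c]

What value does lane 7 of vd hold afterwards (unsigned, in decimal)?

lanes per group: 256·1/32 = 8
vl = min(AVL, VLMAX) = min(6, 8) = 6
lane  0: sub(0x19,0x61) ⇒ 0xffffffb8
lane  1: sub(0x7e,0x86) ⇒ 0xfffffff8
lane  2: sub(0x09,0x90) ⇒ 0xffffff79
lane  3: sub(0x8f,0x8f) ⇒ 0x00
lane  4: sub(0xe4,0x89) ⇒ 0x5b
lane  5: sub(0xd2,0xd0) ⇒ 0x02
lane  6: tail/ones ⇒ 0xffffffff
lane  7: tail/ones ⇒ 0xffffffff

vd[7] = 4294967295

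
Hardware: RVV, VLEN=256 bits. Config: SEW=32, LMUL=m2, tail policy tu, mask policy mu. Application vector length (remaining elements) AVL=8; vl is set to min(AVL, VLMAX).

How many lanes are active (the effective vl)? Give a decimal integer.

VLMAX = VLEN×LMUL/SEW = 256×2/32 = 16
vl = min(AVL, VLMAX) = min(8, 16) = 8

vl = 8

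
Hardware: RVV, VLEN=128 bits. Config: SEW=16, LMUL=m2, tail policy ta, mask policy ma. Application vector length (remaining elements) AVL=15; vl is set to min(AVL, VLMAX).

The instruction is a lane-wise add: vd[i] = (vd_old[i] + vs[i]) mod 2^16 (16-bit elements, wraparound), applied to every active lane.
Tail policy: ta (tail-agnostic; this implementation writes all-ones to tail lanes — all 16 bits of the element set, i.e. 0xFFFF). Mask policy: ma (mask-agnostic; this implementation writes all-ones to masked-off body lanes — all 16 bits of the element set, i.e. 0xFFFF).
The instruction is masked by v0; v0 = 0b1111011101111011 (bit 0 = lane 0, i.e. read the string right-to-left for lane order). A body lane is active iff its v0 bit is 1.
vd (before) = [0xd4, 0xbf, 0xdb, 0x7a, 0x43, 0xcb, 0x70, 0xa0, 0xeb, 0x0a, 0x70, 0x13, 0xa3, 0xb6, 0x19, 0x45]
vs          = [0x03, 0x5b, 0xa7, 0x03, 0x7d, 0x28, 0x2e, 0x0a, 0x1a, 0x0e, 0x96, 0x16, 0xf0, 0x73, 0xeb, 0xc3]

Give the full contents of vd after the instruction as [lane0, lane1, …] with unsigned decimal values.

vd = [215, 282, 65535, 125, 192, 243, 158, 65535, 261, 24, 262, 65535, 403, 297, 260, 65535]

VLMAX = VLEN×LMUL/SEW = 128×2/16 = 16
vl ← min(15, 16) = 15
vd[0] add(0xd4,0x03) -> 0xd7
vd[1] add(0xbf,0x5b) -> 0x11a
vd[2] mask-off/ones -> 0xffff
vd[3] add(0x7a,0x03) -> 0x7d
vd[4] add(0x43,0x7d) -> 0xc0
vd[5] add(0xcb,0x28) -> 0xf3
vd[6] add(0x70,0x2e) -> 0x9e
vd[7] mask-off/ones -> 0xffff
vd[8] add(0xeb,0x1a) -> 0x105
vd[9] add(0x0a,0x0e) -> 0x18
vd[10] add(0x70,0x96) -> 0x106
vd[11] mask-off/ones -> 0xffff
vd[12] add(0xa3,0xf0) -> 0x193
vd[13] add(0xb6,0x73) -> 0x129
vd[14] add(0x19,0xeb) -> 0x104
vd[15] tail/ones -> 0xffff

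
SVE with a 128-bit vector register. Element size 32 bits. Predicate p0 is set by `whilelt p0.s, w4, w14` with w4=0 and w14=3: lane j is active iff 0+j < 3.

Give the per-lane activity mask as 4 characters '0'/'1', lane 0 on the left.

lane count: 128 div 32 = 4
active while 0+j < 3, i.e. j ∈ [0,3) capped at 4 ⇒ 3
bits (lane 0 leftmost): 1110

predicate = 1110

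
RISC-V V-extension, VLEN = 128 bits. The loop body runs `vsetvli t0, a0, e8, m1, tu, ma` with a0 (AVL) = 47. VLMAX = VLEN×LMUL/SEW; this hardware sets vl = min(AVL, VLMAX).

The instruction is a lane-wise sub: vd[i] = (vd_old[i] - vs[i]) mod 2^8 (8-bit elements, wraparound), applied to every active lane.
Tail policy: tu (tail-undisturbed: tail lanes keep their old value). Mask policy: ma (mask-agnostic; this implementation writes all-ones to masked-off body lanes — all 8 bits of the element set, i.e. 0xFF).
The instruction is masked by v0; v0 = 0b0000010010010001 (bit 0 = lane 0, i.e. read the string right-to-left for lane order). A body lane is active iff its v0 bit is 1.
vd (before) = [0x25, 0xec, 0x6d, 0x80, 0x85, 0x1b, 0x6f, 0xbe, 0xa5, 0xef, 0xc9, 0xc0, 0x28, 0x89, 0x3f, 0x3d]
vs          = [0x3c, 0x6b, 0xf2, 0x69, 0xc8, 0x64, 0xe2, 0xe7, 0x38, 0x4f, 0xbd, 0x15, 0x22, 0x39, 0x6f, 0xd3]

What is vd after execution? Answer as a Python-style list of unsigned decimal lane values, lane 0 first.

vd = [233, 255, 255, 255, 189, 255, 255, 215, 255, 255, 12, 255, 255, 255, 255, 255]

VLMAX = VLEN×LMUL/SEW = 128×1/8 = 16
vl ← min(47, 16) = 16
lane  0: sub(0x25,0x3c) ⇒ 0xe9
lane  1: mask-off/ones ⇒ 0xff
lane  2: mask-off/ones ⇒ 0xff
lane  3: mask-off/ones ⇒ 0xff
lane  4: sub(0x85,0xc8) ⇒ 0xbd
lane  5: mask-off/ones ⇒ 0xff
lane  6: mask-off/ones ⇒ 0xff
lane  7: sub(0xbe,0xe7) ⇒ 0xd7
lane  8: mask-off/ones ⇒ 0xff
lane  9: mask-off/ones ⇒ 0xff
lane 10: sub(0xc9,0xbd) ⇒ 0x0c
lane 11: mask-off/ones ⇒ 0xff
lane 12: mask-off/ones ⇒ 0xff
lane 13: mask-off/ones ⇒ 0xff
lane 14: mask-off/ones ⇒ 0xff
lane 15: mask-off/ones ⇒ 0xff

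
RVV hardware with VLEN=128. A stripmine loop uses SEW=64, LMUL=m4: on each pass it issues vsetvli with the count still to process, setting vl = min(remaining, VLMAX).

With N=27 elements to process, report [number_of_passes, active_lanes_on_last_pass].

VLMAX = (128 × 4) / 64 = 8 lanes
N=27: ⌈27/8⌉ = 4 iters; last vl = 27 − 3×8 = 3

[iterations, last_vl] = [4, 3]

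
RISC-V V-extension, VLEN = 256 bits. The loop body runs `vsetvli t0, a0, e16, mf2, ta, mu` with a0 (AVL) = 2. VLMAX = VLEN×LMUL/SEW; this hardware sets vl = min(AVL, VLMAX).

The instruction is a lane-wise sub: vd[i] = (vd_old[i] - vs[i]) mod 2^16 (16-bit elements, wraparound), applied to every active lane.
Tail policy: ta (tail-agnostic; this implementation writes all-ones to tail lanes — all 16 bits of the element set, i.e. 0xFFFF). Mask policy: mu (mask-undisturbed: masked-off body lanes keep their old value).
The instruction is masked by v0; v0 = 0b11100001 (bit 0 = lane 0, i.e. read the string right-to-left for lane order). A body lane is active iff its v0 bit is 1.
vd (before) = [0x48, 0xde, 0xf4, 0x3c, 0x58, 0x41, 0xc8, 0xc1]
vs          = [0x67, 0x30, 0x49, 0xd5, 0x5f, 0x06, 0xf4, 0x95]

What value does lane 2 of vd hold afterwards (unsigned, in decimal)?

vd[2] = 65535

lanes per group: 256·1/2/16 = 8
vl = min(AVL, VLMAX) = min(2, 8) = 2
vd[0] sub(0x48,0x67) -> 0xffe1
vd[1] mask-off/keep -> 0xde
vd[2] tail/ones -> 0xffff
vd[3] tail/ones -> 0xffff
vd[4] tail/ones -> 0xffff
vd[5] tail/ones -> 0xffff
vd[6] tail/ones -> 0xffff
vd[7] tail/ones -> 0xffff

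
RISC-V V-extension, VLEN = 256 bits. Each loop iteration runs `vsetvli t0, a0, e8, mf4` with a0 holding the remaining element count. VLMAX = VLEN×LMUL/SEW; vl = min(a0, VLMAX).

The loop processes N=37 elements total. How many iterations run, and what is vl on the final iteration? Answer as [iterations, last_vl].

VLMAX = VLEN×LMUL/SEW = 256×1/4/8 = 8
37 elements at 8/iter → 5 passes, remainder 5 on the last

[iterations, last_vl] = [5, 5]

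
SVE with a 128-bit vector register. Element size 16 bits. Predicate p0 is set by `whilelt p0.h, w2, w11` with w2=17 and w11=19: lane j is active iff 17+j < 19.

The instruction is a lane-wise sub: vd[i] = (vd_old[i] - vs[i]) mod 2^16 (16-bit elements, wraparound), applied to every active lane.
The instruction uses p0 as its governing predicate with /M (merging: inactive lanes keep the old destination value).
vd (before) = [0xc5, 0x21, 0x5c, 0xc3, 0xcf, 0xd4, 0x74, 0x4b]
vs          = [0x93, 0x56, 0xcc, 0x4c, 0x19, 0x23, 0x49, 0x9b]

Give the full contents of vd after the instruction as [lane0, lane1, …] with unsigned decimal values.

vd = [50, 65483, 92, 195, 207, 212, 116, 75]

lane count: 128 div 16 = 8
active while 17+j < 19, i.e. j ∈ [0,2) capped at 8 ⇒ 2
  i=0: sub(0xc5,0x93) → 50
  i=1: sub(0x21,0x56) → 65483
  i=2: tail/keep → 92
  i=3: tail/keep → 195
  i=4: tail/keep → 207
  i=5: tail/keep → 212
  i=6: tail/keep → 116
  i=7: tail/keep → 75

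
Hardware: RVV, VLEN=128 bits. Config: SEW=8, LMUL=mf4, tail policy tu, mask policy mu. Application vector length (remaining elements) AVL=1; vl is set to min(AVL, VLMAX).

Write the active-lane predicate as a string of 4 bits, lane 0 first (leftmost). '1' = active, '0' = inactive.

predicate = 1000

VLMAX = VLEN×LMUL/SEW = 128×1/4/8 = 4
AVL=1 ≤ VLMAX=4, so vl = 1
bits (lane 0 leftmost): 1000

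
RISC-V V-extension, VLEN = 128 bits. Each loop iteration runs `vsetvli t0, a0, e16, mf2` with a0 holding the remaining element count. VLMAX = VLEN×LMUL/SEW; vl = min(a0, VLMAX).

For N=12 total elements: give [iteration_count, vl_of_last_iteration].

VLMAX = (128 × 1/2) / 16 = 4 lanes
12 elements at 4/iter → 3 passes, remainder 4 on the last

[iterations, last_vl] = [3, 4]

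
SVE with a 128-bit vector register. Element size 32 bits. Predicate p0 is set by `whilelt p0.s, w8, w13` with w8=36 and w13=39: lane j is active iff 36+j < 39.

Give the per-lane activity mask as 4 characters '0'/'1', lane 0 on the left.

128-bit reg / 32-bit elem → 4 lanes
active while 36+j < 39, i.e. j ∈ [0,3) capped at 4 ⇒ 3
bits (lane 0 leftmost): 1110

predicate = 1110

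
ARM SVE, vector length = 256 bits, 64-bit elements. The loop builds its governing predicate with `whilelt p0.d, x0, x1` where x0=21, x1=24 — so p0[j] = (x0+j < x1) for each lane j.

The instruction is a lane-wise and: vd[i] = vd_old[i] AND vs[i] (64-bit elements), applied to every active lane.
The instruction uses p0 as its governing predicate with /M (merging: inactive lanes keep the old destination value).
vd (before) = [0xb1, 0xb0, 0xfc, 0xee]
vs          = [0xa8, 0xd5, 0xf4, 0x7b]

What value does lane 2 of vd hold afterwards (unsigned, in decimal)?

256-bit reg / 64-bit elem → 4 lanes
active while 21+j < 24, i.e. j ∈ [0,3) capped at 4 ⇒ 3
lane  0: and(0xb1,0xa8) ⇒ 0xa0
lane  1: and(0xb0,0xd5) ⇒ 0x90
lane  2: and(0xfc,0xf4) ⇒ 0xf4
lane  3: tail/keep ⇒ 0xee

vd[2] = 244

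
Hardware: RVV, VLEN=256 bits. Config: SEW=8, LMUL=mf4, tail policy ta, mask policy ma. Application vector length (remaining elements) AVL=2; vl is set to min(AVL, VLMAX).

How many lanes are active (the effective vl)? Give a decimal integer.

VLMAX = (256 × 1/4) / 8 = 8 lanes
AVL=2 ≤ VLMAX=8, so vl = 2

vl = 2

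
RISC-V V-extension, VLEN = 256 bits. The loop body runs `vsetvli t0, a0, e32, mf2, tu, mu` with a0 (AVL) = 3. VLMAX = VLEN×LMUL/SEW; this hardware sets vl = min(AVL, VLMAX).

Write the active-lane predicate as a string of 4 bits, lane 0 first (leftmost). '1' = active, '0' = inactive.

predicate = 1110

lanes per group: 256·1/2/32 = 4
vl = min(AVL, VLMAX) = min(3, 4) = 3
bits (lane 0 leftmost): 1110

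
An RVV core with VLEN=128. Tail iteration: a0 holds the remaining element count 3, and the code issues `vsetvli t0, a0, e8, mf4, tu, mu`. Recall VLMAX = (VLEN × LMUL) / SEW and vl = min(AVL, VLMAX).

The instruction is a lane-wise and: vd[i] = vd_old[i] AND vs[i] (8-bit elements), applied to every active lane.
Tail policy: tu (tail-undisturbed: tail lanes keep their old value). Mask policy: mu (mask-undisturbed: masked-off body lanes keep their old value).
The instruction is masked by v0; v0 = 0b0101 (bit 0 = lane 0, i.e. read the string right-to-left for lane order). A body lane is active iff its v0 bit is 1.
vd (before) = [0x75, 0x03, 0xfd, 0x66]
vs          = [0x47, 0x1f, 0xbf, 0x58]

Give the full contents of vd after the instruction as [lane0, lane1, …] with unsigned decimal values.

vd = [69, 3, 189, 102]

VLMAX = VLEN×LMUL/SEW = 128×1/4/8 = 4
vl ← min(3, 4) = 3
lane  0: and(0x75,0x47) ⇒ 0x45
lane  1: mask-off/keep ⇒ 0x03
lane  2: and(0xfd,0xbf) ⇒ 0xbd
lane  3: tail/keep ⇒ 0x66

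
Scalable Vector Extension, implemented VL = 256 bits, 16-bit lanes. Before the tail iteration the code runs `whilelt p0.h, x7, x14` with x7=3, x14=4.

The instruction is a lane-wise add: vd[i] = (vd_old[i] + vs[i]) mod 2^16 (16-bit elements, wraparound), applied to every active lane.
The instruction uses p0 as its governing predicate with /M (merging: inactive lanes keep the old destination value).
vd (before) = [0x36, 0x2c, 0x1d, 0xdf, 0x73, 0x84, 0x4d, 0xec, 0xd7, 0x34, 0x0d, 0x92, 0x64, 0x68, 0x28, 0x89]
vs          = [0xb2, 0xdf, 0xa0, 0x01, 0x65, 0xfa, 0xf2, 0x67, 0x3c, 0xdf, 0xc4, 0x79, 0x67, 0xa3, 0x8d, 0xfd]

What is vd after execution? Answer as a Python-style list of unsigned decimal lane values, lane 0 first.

register lanes = 256/16 = 16
whilelt: lane j active iff 3+j < 4 → j < 1 → 1 active
lane  0: add(0x36,0xb2) ⇒ 0xe8
lane  1: tail/keep ⇒ 0x2c
lane  2: tail/keep ⇒ 0x1d
lane  3: tail/keep ⇒ 0xdf
lane  4: tail/keep ⇒ 0x73
lane  5: tail/keep ⇒ 0x84
lane  6: tail/keep ⇒ 0x4d
lane  7: tail/keep ⇒ 0xec
lane  8: tail/keep ⇒ 0xd7
lane  9: tail/keep ⇒ 0x34
lane 10: tail/keep ⇒ 0x0d
lane 11: tail/keep ⇒ 0x92
lane 12: tail/keep ⇒ 0x64
lane 13: tail/keep ⇒ 0x68
lane 14: tail/keep ⇒ 0x28
lane 15: tail/keep ⇒ 0x89

vd = [232, 44, 29, 223, 115, 132, 77, 236, 215, 52, 13, 146, 100, 104, 40, 137]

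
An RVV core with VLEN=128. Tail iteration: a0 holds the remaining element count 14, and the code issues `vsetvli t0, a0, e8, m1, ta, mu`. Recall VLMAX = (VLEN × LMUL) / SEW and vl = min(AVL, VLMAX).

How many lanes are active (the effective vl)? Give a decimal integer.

VLMAX = (128 × 1) / 8 = 16 lanes
vl ← min(14, 16) = 14

vl = 14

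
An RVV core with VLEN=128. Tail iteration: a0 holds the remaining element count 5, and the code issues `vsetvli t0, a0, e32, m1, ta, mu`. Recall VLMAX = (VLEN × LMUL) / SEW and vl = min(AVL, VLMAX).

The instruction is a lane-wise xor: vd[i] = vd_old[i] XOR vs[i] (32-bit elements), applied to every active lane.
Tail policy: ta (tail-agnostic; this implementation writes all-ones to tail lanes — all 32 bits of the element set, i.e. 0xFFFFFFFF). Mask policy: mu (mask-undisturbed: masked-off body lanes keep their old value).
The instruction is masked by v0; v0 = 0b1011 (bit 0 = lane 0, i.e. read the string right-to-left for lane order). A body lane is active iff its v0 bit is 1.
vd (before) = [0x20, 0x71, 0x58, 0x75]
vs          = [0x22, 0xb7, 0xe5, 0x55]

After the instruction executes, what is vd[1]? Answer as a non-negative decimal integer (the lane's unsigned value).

VLMAX = VLEN×LMUL/SEW = 128×1/32 = 4
vl ← min(5, 4) = 4
[0] xor(0x20,0x22) = 0x02
[1] xor(0x71,0xb7) = 0xc6
[2] mask-off/keep = 0x58
[3] xor(0x75,0x55) = 0x20

vd[1] = 198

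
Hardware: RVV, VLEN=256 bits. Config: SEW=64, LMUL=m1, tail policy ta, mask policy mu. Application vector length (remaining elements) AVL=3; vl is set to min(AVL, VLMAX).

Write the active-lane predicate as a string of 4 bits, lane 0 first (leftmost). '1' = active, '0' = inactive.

predicate = 1110

lanes per group: 256·1/64 = 4
AVL=3 ≤ VLMAX=4, so vl = 3
bits (lane 0 leftmost): 1110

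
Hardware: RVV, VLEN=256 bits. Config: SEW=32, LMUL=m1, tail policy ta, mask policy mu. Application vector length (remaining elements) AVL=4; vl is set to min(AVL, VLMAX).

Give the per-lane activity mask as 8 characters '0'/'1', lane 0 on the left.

predicate = 11110000

lanes per group: 256·1/32 = 8
vl = min(AVL, VLMAX) = min(4, 8) = 4
bits (lane 0 leftmost): 11110000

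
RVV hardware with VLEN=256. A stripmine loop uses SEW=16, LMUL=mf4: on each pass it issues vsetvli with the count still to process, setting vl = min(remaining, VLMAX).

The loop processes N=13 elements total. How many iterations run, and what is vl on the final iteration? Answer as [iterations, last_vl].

[iterations, last_vl] = [4, 1]

VLMAX = VLEN×LMUL/SEW = 256×1/4/16 = 4
N=13: ⌈13/4⌉ = 4 iters; last vl = 13 − 3×4 = 1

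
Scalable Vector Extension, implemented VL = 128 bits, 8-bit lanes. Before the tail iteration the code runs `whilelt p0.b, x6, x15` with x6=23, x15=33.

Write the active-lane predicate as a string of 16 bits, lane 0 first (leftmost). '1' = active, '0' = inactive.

128-bit reg / 8-bit elem → 16 lanes
whilelt: lane j active iff 23+j < 33 → j < 10 → 10 active
bits (lane 0 leftmost): 1111111111000000

predicate = 1111111111000000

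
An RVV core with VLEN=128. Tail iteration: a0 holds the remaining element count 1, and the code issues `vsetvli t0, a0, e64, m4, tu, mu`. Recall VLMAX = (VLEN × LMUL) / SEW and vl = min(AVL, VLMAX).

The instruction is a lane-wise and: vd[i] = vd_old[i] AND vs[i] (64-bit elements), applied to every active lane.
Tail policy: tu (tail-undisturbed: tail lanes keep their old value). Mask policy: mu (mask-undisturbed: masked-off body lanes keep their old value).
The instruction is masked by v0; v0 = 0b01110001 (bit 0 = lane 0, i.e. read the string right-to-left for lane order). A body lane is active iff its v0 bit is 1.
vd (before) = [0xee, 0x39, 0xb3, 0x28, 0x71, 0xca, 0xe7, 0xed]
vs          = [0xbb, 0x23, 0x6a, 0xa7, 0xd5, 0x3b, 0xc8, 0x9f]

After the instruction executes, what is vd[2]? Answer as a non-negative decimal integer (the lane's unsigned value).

vd[2] = 179

VLMAX = (128 × 4) / 64 = 8 lanes
vl = min(AVL, VLMAX) = min(1, 8) = 1
[0] and(0xee,0xbb) = 0xaa
[1] tail/keep = 0x39
[2] tail/keep = 0xb3
[3] tail/keep = 0x28
[4] tail/keep = 0x71
[5] tail/keep = 0xca
[6] tail/keep = 0xe7
[7] tail/keep = 0xed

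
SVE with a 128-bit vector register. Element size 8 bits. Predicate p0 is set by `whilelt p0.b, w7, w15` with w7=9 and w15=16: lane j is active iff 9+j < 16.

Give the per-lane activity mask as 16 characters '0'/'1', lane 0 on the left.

lane count: 128 div 8 = 16
active while 9+j < 16, i.e. j ∈ [0,7) capped at 16 ⇒ 7
bits (lane 0 leftmost): 1111111000000000

predicate = 1111111000000000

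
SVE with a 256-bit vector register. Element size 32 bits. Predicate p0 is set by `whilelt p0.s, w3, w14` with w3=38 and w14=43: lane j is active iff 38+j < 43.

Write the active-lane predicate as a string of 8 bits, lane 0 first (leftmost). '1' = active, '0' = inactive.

lane count: 256 div 32 = 8
whilelt: lane j active iff 38+j < 43 → j < 5 → 5 active
bits (lane 0 leftmost): 11111000

predicate = 11111000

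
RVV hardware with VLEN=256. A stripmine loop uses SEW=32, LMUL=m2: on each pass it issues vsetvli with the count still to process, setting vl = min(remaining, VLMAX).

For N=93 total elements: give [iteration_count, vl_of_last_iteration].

lanes per group: 256·2/32 = 16
iterations = ceil(93/16) = 6; final-pass vl = 13

[iterations, last_vl] = [6, 13]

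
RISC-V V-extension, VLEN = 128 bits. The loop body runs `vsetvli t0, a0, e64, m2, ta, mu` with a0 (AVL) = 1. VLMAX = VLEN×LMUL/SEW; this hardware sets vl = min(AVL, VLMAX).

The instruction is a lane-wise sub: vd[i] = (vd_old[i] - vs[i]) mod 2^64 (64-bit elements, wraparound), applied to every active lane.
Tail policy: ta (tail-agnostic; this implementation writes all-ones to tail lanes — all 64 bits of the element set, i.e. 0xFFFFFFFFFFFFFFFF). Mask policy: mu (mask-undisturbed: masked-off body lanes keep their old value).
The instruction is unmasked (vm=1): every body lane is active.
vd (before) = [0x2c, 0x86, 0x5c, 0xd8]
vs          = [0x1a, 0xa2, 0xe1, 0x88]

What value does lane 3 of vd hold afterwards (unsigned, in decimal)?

vd[3] = 18446744073709551615

lanes per group: 128·2/64 = 4
AVL=1 ≤ VLMAX=4, so vl = 1
[0] sub(0x2c,0x1a) = 0x12
[1] tail/ones = 0xffffffffffffffff
[2] tail/ones = 0xffffffffffffffff
[3] tail/ones = 0xffffffffffffffff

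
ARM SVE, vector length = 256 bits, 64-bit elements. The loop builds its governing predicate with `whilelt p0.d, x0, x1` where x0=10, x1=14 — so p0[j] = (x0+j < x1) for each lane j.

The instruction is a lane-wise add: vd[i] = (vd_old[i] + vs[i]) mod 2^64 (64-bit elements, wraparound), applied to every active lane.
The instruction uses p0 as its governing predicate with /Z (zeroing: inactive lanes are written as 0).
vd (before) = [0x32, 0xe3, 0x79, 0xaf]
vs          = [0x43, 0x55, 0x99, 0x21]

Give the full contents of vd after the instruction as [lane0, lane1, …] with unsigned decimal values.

vd = [117, 312, 274, 208]

256-bit reg / 64-bit elem → 4 lanes
active while 10+j < 14, i.e. j ∈ [0,4) capped at 4 ⇒ 4
vd[0] add(0x32,0x43) -> 0x75
vd[1] add(0xe3,0x55) -> 0x138
vd[2] add(0x79,0x99) -> 0x112
vd[3] add(0xaf,0x21) -> 0xd0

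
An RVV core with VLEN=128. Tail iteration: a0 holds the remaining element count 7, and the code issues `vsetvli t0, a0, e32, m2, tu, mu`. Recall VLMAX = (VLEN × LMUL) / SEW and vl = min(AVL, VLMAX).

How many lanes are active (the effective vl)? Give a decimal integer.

vl = 7

lanes per group: 128·2/32 = 8
vl = min(AVL, VLMAX) = min(7, 8) = 7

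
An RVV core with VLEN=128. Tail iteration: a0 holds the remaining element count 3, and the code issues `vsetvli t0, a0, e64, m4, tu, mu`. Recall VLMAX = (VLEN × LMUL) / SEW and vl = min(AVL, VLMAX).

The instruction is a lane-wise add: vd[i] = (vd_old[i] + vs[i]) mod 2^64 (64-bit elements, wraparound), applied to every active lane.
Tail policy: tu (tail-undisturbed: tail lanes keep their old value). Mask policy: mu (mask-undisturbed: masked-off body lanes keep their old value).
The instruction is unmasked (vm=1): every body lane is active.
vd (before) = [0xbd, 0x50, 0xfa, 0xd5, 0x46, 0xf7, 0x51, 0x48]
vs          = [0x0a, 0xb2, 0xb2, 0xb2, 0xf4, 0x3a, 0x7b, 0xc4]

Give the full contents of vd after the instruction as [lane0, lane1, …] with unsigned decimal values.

VLMAX = VLEN×LMUL/SEW = 128×4/64 = 8
vl = min(AVL, VLMAX) = min(3, 8) = 3
[0] add(0xbd,0x0a) = 0xc7
[1] add(0x50,0xb2) = 0x102
[2] add(0xfa,0xb2) = 0x1ac
[3] tail/keep = 0xd5
[4] tail/keep = 0x46
[5] tail/keep = 0xf7
[6] tail/keep = 0x51
[7] tail/keep = 0x48

vd = [199, 258, 428, 213, 70, 247, 81, 72]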